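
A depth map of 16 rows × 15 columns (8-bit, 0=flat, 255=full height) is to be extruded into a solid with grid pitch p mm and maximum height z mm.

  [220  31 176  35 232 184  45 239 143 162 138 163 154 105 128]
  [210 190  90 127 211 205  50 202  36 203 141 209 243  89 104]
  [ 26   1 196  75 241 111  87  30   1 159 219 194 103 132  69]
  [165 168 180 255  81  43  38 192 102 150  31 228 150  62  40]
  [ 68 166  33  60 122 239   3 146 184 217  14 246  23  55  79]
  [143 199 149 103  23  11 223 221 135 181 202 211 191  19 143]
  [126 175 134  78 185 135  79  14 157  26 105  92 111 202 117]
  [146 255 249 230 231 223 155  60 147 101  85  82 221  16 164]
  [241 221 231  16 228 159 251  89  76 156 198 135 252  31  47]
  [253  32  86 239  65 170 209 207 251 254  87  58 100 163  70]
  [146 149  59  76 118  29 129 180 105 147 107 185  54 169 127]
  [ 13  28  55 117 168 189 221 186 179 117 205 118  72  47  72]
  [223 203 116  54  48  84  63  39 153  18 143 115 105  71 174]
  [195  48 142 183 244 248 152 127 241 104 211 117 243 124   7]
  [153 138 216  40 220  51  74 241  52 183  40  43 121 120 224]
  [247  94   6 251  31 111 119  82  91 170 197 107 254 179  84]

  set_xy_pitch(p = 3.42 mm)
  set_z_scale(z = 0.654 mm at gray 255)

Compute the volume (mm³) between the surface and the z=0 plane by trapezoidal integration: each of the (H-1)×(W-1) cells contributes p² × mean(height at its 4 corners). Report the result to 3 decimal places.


height_mm = gray/255 × 0.654; cell vol = 3.42² × mean(4 corners)
unit = 3.42² × 0.654 / (4×255) = 0.00749946 mm³ per gray-sum
row 0: Σ corner-gray over 14 cells = 8268  → 62.0055
row 1: Σ corner-gray over 14 cells = 7499  → 56.2384
row 2: Σ corner-gray over 14 cells = 6758  → 50.6813
row 3: Σ corner-gray over 14 cells = 6728  → 50.4563
row 4: Σ corner-gray over 14 cells = 7185  → 53.8836
row 5: Σ corner-gray over 14 cells = 7251  → 54.3786
row 6: Σ corner-gray over 14 cells = 7649  → 57.3633
row 7: Σ corner-gray over 14 cells = 8794  → 65.9502
row 8: Σ corner-gray over 14 cells = 8539  → 64.0379
row 9: Σ corner-gray over 14 cells = 7452  → 55.8859
row 10: Σ corner-gray over 14 cells = 6776  → 50.8163
row 11: Σ corner-gray over 14 cells = 6310  → 47.3216
row 12: Σ corner-gray over 14 cells = 7391  → 55.4285
row 13: Σ corner-gray over 14 cells = 8025  → 60.1831
row 14: Σ corner-gray over 14 cells = 7170  → 53.7711
Σ rows: total corner-gray = 111795  → 838.4017 mm³

838.402


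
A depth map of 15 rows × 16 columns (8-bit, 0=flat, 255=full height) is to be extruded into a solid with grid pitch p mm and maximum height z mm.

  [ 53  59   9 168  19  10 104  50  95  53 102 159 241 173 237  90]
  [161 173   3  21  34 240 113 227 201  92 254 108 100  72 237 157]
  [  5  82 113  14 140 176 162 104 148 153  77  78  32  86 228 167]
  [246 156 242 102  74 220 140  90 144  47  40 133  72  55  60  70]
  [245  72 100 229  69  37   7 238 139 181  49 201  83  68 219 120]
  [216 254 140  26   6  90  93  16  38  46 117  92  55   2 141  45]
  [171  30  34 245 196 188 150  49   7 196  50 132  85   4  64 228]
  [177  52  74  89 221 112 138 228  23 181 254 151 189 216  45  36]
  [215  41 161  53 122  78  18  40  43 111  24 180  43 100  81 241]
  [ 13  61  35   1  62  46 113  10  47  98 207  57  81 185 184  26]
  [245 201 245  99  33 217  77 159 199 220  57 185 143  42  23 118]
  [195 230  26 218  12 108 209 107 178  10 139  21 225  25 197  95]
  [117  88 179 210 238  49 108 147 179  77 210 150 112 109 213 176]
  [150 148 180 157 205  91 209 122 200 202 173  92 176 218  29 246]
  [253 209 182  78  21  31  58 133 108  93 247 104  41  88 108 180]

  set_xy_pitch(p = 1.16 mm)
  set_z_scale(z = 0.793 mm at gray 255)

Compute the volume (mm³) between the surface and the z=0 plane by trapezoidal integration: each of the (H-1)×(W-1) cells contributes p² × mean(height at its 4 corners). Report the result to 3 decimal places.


height_mm = gray/255 × 0.793; cell vol = 1.16² × mean(4 corners)
unit = 1.16² × 0.793 / (4×255) = 0.00104614 mm³ per gray-sum
row 0: Σ corner-gray over 15 cells = 7169  → 7.4998
row 1: Σ corner-gray over 15 cells = 7426  → 7.7686
row 2: Σ corner-gray over 15 cells = 6824  → 7.1388
row 3: Σ corner-gray over 15 cells = 7215  → 7.5479
row 4: Σ corner-gray over 15 cells = 6242  → 6.5300
row 5: Σ corner-gray over 15 cells = 5752  → 6.0174
row 6: Σ corner-gray over 15 cells = 7418  → 7.7603
row 7: Σ corner-gray over 15 cells = 6805  → 7.1190
row 8: Σ corner-gray over 15 cells = 5059  → 5.2924
row 9: Σ corner-gray over 15 cells = 6576  → 6.8794
row 10: Σ corner-gray over 15 cells = 7863  → 8.2258
row 11: Σ corner-gray over 15 cells = 8131  → 8.5061
row 12: Σ corner-gray over 15 cells = 9231  → 9.6569
row 13: Σ corner-gray over 15 cells = 8235  → 8.6149
Σ rows: total corner-gray = 99946  → 104.5573 mm³

104.557


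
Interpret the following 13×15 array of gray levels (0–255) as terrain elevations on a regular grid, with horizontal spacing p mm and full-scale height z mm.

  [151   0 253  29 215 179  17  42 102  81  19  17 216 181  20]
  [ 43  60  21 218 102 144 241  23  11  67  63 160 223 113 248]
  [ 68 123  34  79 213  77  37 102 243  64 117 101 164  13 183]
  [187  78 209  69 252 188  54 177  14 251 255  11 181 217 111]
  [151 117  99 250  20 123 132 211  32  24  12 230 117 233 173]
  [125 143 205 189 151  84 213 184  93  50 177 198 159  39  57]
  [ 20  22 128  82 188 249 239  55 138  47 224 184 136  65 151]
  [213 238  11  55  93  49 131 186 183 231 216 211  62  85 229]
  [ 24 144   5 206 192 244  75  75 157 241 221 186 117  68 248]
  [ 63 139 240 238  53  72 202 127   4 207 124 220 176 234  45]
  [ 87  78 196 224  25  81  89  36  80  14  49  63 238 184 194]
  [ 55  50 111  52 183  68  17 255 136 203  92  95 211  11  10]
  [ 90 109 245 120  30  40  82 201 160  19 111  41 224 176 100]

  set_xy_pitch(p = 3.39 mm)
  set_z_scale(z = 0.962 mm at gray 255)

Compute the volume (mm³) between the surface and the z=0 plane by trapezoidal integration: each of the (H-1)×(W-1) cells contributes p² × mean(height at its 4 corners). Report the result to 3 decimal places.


height_mm = gray/255 × 0.962; cell vol = 3.39² × mean(4 corners)
unit = 3.39² × 0.962 / (4×255) = 0.0108386 mm³ per gray-sum
row 0: Σ corner-gray over 14 cells = 6056  → 65.6387
row 1: Σ corner-gray over 14 cells = 6168  → 66.8527
row 2: Σ corner-gray over 14 cells = 7195  → 77.9839
row 3: Σ corner-gray over 14 cells = 7734  → 83.8259
row 4: Σ corner-gray over 14 cells = 7476  → 81.0296
row 5: Σ corner-gray over 14 cells = 7637  → 82.7746
row 6: Σ corner-gray over 14 cells = 7629  → 82.6879
row 7: Σ corner-gray over 14 cells = 8078  → 87.5544
row 8: Σ corner-gray over 14 cells = 8314  → 90.1124
row 9: Σ corner-gray over 14 cells = 7175  → 77.7672
row 10: Σ corner-gray over 14 cells = 6028  → 65.3352
row 11: Σ corner-gray over 14 cells = 6339  → 68.7061
Σ rows: total corner-gray = 85829  → 930.2686 mm³

930.269


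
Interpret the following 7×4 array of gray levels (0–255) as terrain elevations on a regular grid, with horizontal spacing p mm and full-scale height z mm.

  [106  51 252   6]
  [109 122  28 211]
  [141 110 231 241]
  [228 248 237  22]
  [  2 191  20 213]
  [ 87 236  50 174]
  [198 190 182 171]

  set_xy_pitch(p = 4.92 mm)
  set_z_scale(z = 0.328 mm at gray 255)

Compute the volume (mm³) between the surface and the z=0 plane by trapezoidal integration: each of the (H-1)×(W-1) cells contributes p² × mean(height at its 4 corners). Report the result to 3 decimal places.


82.347

height_mm = gray/255 × 0.328; cell vol = 4.92² × mean(4 corners)
unit = 4.92² × 0.328 / (4×255) = 0.00778402 mm³ per gray-sum
row 0: Σ corner-gray over 3 cells = 1338  → 10.4150
row 1: Σ corner-gray over 3 cells = 1684  → 13.1083
row 2: Σ corner-gray over 3 cells = 2284  → 17.7787
row 3: Σ corner-gray over 3 cells = 1857  → 14.4549
row 4: Σ corner-gray over 3 cells = 1470  → 11.4425
row 5: Σ corner-gray over 3 cells = 1946  → 15.1477
Σ rows: total corner-gray = 10579  → 82.3471 mm³


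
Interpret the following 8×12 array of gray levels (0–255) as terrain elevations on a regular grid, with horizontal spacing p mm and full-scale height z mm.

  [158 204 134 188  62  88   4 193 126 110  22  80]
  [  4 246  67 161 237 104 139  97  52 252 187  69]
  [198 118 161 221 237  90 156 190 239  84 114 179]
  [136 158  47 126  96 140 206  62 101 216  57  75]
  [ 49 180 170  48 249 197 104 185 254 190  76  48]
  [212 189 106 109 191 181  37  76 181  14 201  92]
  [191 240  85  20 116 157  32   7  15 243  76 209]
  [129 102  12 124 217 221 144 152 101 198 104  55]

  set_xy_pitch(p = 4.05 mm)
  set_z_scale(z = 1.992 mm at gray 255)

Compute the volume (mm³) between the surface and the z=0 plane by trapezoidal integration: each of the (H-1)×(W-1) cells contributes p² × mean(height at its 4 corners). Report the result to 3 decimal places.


height_mm = gray/255 × 1.992; cell vol = 4.05² × mean(4 corners)
unit = 4.05² × 1.992 / (4×255) = 0.0320331 mm³ per gray-sum
row 0: Σ corner-gray over 11 cells = 5657  → 181.2113
row 1: Σ corner-gray over 11 cells = 6754  → 216.3517
row 2: Σ corner-gray over 11 cells = 6226  → 199.4382
row 3: Σ corner-gray over 11 cells = 6032  → 193.2238
row 4: Σ corner-gray over 11 cells = 6277  → 201.0719
row 5: Σ corner-gray over 11 cells = 5256  → 168.3661
row 6: Σ corner-gray over 11 cells = 5316  → 170.2881
Σ rows: total corner-gray = 41518  → 1329.9510 mm³

1329.951


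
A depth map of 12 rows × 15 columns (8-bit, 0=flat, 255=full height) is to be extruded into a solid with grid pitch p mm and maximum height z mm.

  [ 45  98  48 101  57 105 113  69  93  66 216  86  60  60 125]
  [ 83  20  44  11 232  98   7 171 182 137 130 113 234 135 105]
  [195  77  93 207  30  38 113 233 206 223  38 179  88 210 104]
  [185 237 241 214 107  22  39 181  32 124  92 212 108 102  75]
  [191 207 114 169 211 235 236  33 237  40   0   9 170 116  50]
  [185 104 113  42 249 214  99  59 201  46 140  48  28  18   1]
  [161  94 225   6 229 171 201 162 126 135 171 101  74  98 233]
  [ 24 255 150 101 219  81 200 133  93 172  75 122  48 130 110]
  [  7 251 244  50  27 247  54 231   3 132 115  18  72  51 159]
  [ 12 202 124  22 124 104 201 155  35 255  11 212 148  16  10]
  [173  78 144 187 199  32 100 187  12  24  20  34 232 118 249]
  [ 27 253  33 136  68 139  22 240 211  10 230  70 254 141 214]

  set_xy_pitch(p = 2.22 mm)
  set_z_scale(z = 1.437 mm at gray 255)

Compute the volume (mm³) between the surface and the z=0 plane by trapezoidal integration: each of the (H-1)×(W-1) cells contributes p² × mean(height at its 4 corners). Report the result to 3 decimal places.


height_mm = gray/255 × 1.437; cell vol = 2.22² × mean(4 corners)
unit = 2.22² × 1.437 / (4×255) = 0.00694325 mm³ per gray-sum
row 0: Σ corner-gray over 14 cells = 5730  → 39.7848
row 1: Σ corner-gray over 14 cells = 6985  → 48.4986
row 2: Σ corner-gray over 14 cells = 7451  → 51.7341
row 3: Σ corner-gray over 14 cells = 7477  → 51.9146
row 4: Σ corner-gray over 14 cells = 6703  → 46.5406
row 5: Σ corner-gray over 14 cells = 6888  → 47.8251
row 6: Σ corner-gray over 14 cells = 7672  → 53.2686
row 7: Σ corner-gray over 14 cells = 6848  → 47.5473
row 8: Σ corner-gray over 14 cells = 6396  → 44.4090
row 9: Σ corner-gray over 14 cells = 6396  → 44.4090
row 10: Σ corner-gray over 14 cells = 7011  → 48.6791
Σ rows: total corner-gray = 75557  → 524.6108 mm³

524.611


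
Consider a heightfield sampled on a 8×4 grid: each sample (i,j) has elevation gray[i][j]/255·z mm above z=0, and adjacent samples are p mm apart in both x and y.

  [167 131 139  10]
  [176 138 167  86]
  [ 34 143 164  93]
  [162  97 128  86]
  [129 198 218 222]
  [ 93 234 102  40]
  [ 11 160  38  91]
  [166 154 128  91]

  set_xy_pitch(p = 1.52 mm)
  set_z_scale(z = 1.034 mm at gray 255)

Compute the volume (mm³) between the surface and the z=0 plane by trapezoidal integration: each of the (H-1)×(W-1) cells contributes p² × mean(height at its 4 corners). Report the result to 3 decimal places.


26.072

height_mm = gray/255 × 1.034; cell vol = 1.52² × mean(4 corners)
unit = 1.52² × 1.034 / (4×255) = 0.00234211 mm³ per gray-sum
row 0: Σ corner-gray over 3 cells = 1589  → 3.7216
row 1: Σ corner-gray over 3 cells = 1613  → 3.7778
row 2: Σ corner-gray over 3 cells = 1439  → 3.3703
row 3: Σ corner-gray over 3 cells = 1881  → 4.4055
row 4: Σ corner-gray over 3 cells = 1988  → 4.6561
row 5: Σ corner-gray over 3 cells = 1303  → 3.0518
row 6: Σ corner-gray over 3 cells = 1319  → 3.0892
Σ rows: total corner-gray = 11132  → 26.0724 mm³


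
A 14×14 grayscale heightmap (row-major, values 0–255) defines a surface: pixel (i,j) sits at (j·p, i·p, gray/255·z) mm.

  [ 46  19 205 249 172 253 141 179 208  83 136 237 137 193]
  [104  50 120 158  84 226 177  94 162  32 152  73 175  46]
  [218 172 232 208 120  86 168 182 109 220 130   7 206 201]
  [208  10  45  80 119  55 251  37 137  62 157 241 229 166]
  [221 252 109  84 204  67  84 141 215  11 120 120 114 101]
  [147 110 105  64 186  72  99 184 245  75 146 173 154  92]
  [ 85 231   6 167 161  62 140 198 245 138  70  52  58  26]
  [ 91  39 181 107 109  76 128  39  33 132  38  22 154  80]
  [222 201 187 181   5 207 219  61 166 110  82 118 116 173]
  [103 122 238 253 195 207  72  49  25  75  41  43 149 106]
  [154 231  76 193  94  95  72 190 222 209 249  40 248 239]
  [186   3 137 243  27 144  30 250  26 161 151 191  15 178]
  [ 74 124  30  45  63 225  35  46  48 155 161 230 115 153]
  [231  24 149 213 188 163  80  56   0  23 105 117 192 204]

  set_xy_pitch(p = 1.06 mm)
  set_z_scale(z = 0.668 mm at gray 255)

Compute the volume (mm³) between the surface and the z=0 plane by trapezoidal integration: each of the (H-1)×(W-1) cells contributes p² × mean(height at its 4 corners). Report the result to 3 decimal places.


63.877

height_mm = gray/255 × 0.668; cell vol = 1.06² × mean(4 corners)
unit = 1.06² × 0.668 / (4×255) = 0.000735848 mm³ per gray-sum
row 0: Σ corner-gray over 13 cells = 7433  → 5.4696
row 1: Σ corner-gray over 13 cells = 7255  → 5.3386
row 2: Σ corner-gray over 13 cells = 7319  → 5.3857
row 3: Σ corner-gray over 13 cells = 6584  → 4.8448
row 4: Σ corner-gray over 13 cells = 6829  → 5.0251
row 5: Σ corner-gray over 13 cells = 6632  → 4.8801
row 6: Σ corner-gray over 13 cells = 5454  → 4.0133
row 7: Σ corner-gray over 13 cells = 5988  → 4.4063
row 8: Σ corner-gray over 13 cells = 6848  → 5.0391
row 9: Σ corner-gray over 13 cells = 7378  → 5.4291
row 10: Σ corner-gray over 13 cells = 7351  → 5.4092
row 11: Σ corner-gray over 13 cells = 5901  → 4.3422
row 12: Σ corner-gray over 13 cells = 5836  → 4.2944
Σ rows: total corner-gray = 86808  → 63.8775 mm³


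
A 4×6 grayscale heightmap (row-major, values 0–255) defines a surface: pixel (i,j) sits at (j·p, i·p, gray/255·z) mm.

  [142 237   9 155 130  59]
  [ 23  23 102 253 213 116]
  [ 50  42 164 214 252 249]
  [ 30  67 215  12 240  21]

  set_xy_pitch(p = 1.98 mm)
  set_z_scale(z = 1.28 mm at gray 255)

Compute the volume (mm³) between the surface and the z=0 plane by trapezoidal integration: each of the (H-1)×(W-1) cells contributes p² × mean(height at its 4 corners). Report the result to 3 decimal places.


height_mm = gray/255 × 1.28; cell vol = 1.98² × mean(4 corners)
unit = 1.98² × 1.28 / (4×255) = 0.00491972 mm³ per gray-sum
row 0: Σ corner-gray over 5 cells = 2584  → 12.7126
row 1: Σ corner-gray over 5 cells = 2964  → 14.5820
row 2: Σ corner-gray over 5 cells = 2762  → 13.5883
Σ rows: total corner-gray = 8310  → 40.8829 mm³

40.883


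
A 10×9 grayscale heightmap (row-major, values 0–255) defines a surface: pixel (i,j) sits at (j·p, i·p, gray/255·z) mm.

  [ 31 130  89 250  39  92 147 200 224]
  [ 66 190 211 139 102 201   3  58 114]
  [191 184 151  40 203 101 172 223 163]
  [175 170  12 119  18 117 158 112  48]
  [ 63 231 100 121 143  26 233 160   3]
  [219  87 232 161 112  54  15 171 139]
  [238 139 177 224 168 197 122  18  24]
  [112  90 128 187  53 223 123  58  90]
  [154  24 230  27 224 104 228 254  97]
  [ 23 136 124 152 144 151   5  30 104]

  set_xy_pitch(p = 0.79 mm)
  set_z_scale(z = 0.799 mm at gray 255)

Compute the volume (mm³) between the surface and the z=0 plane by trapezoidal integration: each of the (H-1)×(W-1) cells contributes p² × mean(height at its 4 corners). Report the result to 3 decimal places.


height_mm = gray/255 × 0.799; cell vol = 0.79² × mean(4 corners)
unit = 0.79² × 0.799 / (4×255) = 0.000488878 mm³ per gray-sum
row 0: Σ corner-gray over 8 cells = 4137  → 2.0225
row 1: Σ corner-gray over 8 cells = 4490  → 2.1951
row 2: Σ corner-gray over 8 cells = 4137  → 2.0225
row 3: Σ corner-gray over 8 cells = 3729  → 1.8230
row 4: Σ corner-gray over 8 cells = 4116  → 2.0122
row 5: Σ corner-gray over 8 cells = 4374  → 2.1384
row 6: Σ corner-gray over 8 cells = 4278  → 2.0914
row 7: Σ corner-gray over 8 cells = 4359  → 2.1310
row 8: Σ corner-gray over 8 cells = 4044  → 1.9770
Σ rows: total corner-gray = 37664  → 18.4131 mm³

18.413


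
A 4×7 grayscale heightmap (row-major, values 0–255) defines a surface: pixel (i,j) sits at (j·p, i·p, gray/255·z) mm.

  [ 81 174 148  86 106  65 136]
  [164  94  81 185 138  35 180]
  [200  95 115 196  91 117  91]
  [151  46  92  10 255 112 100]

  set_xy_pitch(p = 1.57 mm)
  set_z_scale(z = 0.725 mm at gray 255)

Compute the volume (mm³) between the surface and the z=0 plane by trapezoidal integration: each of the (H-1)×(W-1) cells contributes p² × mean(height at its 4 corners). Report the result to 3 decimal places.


14.917

height_mm = gray/255 × 0.725; cell vol = 1.57² × mean(4 corners)
unit = 1.57² × 0.725 / (4×255) = 0.00175201 mm³ per gray-sum
row 0: Σ corner-gray over 6 cells = 2785  → 4.8794
row 1: Σ corner-gray over 6 cells = 2929  → 5.1316
row 2: Σ corner-gray over 6 cells = 2800  → 4.9056
Σ rows: total corner-gray = 8514  → 14.9166 mm³


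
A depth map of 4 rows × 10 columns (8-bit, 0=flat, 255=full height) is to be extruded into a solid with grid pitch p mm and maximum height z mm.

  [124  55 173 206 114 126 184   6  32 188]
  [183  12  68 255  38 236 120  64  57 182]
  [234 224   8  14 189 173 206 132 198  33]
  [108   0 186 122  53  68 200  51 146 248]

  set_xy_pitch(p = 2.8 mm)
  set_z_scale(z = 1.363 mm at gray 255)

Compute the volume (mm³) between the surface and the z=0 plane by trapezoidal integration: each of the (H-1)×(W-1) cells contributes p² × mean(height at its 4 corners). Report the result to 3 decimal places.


139.881

height_mm = gray/255 × 1.363; cell vol = 2.8² × mean(4 corners)
unit = 2.8² × 1.363 / (4×255) = 0.0104764 mm³ per gray-sum
row 0: Σ corner-gray over 9 cells = 4169  → 43.6761
row 1: Σ corner-gray over 9 cells = 4620  → 48.4009
row 2: Σ corner-gray over 9 cells = 4563  → 47.8038
Σ rows: total corner-gray = 13352  → 139.8808 mm³


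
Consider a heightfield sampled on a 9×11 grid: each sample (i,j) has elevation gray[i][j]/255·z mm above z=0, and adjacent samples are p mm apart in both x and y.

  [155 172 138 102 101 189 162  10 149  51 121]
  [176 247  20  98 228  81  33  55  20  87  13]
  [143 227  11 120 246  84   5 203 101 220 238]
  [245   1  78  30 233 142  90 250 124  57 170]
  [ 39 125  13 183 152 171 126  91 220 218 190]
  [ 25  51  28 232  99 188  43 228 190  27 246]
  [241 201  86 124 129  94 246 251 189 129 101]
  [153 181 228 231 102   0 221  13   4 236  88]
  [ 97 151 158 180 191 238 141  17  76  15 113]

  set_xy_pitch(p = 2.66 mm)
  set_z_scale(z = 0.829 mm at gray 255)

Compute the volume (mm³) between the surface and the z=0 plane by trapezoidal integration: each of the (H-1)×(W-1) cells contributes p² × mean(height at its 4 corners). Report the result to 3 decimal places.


239.618

height_mm = gray/255 × 0.829; cell vol = 2.66² × mean(4 corners)
unit = 2.66² × 0.829 / (4×255) = 0.00575066 mm³ per gray-sum
row 0: Σ corner-gray over 10 cells = 4351  → 25.0211
row 1: Σ corner-gray over 10 cells = 4742  → 27.2696
row 2: Σ corner-gray over 10 cells = 5240  → 30.1335
row 3: Σ corner-gray over 10 cells = 5252  → 30.2025
row 4: Σ corner-gray over 10 cells = 5270  → 30.3060
row 5: Σ corner-gray over 10 cells = 5683  → 32.6810
row 6: Σ corner-gray over 10 cells = 5913  → 34.0036
row 7: Σ corner-gray over 10 cells = 5217  → 30.0012
Σ rows: total corner-gray = 41668  → 239.6185 mm³


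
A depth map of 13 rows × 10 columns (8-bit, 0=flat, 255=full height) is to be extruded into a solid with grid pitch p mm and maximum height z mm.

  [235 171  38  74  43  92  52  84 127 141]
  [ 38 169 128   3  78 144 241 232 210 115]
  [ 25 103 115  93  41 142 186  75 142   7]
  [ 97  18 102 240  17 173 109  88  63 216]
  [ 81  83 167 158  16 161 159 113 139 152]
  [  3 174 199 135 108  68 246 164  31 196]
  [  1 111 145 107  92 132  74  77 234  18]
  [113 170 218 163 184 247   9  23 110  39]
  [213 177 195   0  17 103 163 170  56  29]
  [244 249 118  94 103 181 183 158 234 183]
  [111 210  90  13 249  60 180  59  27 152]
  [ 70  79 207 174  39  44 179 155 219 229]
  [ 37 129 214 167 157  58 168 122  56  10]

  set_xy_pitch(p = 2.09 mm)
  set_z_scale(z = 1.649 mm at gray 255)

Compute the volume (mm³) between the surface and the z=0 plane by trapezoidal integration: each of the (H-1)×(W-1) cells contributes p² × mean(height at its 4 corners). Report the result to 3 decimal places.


380.255

height_mm = gray/255 × 1.649; cell vol = 2.09² × mean(4 corners)
unit = 2.09² × 1.649 / (4×255) = 0.00706176 mm³ per gray-sum
row 0: Σ corner-gray over 9 cells = 4301  → 30.3726
row 1: Σ corner-gray over 9 cells = 4389  → 30.9941
row 2: Σ corner-gray over 9 cells = 3759  → 26.5452
row 3: Σ corner-gray over 9 cells = 4158  → 29.3628
row 4: Σ corner-gray over 9 cells = 4674  → 33.0067
row 5: Σ corner-gray over 9 cells = 4412  → 31.1565
row 6: Σ corner-gray over 9 cells = 4363  → 30.8105
row 7: Σ corner-gray over 9 cells = 4404  → 31.1000
row 8: Σ corner-gray over 9 cells = 5071  → 35.8102
row 9: Σ corner-gray over 9 cells = 5106  → 36.0574
row 10: Σ corner-gray over 9 cells = 4530  → 31.9898
row 11: Σ corner-gray over 9 cells = 4680  → 33.0490
Σ rows: total corner-gray = 53847  → 380.2547 mm³


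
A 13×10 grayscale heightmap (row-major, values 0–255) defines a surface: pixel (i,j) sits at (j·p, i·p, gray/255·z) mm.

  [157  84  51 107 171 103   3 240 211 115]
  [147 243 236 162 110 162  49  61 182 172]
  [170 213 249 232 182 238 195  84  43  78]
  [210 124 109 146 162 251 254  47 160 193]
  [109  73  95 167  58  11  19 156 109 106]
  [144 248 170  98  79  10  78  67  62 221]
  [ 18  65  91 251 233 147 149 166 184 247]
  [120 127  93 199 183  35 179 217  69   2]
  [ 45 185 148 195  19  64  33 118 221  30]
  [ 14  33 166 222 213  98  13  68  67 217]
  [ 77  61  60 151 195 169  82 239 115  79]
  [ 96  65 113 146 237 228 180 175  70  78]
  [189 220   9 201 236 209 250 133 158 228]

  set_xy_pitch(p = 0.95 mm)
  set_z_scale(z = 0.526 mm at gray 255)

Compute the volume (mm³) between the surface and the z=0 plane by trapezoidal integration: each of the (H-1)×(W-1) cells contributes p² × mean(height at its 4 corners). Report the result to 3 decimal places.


27.148

height_mm = gray/255 × 0.526; cell vol = 0.95² × mean(4 corners)
unit = 0.95² × 0.526 / (4×255) = 0.000465407 mm³ per gray-sum
row 0: Σ corner-gray over 9 cells = 4941  → 2.2996
row 1: Σ corner-gray over 9 cells = 5849  → 2.7222
row 2: Σ corner-gray over 9 cells = 6029  → 2.8059
row 3: Σ corner-gray over 9 cells = 4500  → 2.0943
row 4: Σ corner-gray over 9 cells = 3580  → 1.6662
row 5: Σ corner-gray over 9 cells = 4826  → 2.2461
row 6: Σ corner-gray over 9 cells = 5163  → 2.4029
row 7: Σ corner-gray over 9 cells = 4367  → 2.0324
row 8: Σ corner-gray over 9 cells = 4032  → 1.8765
row 9: Σ corner-gray over 9 cells = 4291  → 1.9971
row 10: Σ corner-gray over 9 cells = 4902  → 2.2814
row 11: Σ corner-gray over 9 cells = 5851  → 2.7231
Σ rows: total corner-gray = 58331  → 27.1476 mm³


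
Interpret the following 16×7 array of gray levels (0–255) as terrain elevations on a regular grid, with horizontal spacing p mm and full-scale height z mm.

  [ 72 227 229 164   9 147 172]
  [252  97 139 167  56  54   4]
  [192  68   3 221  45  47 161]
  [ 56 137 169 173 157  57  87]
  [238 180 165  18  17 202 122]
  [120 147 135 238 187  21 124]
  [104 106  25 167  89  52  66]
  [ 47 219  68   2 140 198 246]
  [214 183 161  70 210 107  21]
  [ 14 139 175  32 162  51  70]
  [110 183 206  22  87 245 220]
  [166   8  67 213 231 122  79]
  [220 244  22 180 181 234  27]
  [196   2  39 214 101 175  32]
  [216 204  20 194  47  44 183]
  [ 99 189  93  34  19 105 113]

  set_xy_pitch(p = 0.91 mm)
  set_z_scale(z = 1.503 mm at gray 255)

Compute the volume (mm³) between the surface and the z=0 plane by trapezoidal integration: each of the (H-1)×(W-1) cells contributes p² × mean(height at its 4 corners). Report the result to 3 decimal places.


height_mm = gray/255 × 1.503; cell vol = 0.91² × mean(4 corners)
unit = 0.91² × 1.503 / (4×255) = 0.00122023 mm³ per gray-sum
row 0: Σ corner-gray over 6 cells = 3078  → 3.7559
row 1: Σ corner-gray over 6 cells = 2403  → 2.9322
row 2: Σ corner-gray over 6 cells = 2650  → 3.2336
row 3: Σ corner-gray over 6 cells = 3053  → 3.7254
row 4: Σ corner-gray over 6 cells = 3224  → 3.9340
row 5: Σ corner-gray over 6 cells = 2748  → 3.3532
row 6: Σ corner-gray over 6 cells = 2595  → 3.1665
row 7: Σ corner-gray over 6 cells = 3244  → 3.9584
row 8: Σ corner-gray over 6 cells = 2899  → 3.5374
row 9: Σ corner-gray over 6 cells = 3018  → 3.6827
row 10: Σ corner-gray over 6 cells = 3343  → 4.0792
row 11: Σ corner-gray over 6 cells = 3496  → 4.2659
row 12: Σ corner-gray over 6 cells = 3259  → 3.9767
row 13: Σ corner-gray over 6 cells = 2707  → 3.3032
row 14: Σ corner-gray over 6 cells = 2509  → 3.0616
Σ rows: total corner-gray = 44226  → 53.9659 mm³

53.966


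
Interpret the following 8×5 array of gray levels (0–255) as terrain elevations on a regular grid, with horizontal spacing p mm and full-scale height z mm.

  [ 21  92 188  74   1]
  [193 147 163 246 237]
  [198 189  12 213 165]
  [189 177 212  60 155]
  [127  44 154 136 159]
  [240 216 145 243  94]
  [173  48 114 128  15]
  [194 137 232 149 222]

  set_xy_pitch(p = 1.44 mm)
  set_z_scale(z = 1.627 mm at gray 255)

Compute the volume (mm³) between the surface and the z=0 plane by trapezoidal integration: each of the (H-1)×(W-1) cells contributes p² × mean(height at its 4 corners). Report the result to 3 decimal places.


height_mm = gray/255 × 1.627; cell vol = 1.44² × mean(4 corners)
unit = 1.44² × 1.627 / (4×255) = 0.0033076 mm³ per gray-sum
row 0: Σ corner-gray over 4 cells = 2272  → 7.5149
row 1: Σ corner-gray over 4 cells = 2733  → 9.0397
row 2: Σ corner-gray over 4 cells = 2433  → 8.0474
row 3: Σ corner-gray over 4 cells = 2196  → 7.2635
row 4: Σ corner-gray over 4 cells = 2496  → 8.2558
row 5: Σ corner-gray over 4 cells = 2310  → 7.6405
row 6: Σ corner-gray over 4 cells = 2220  → 7.3429
Σ rows: total corner-gray = 16660  → 55.1045 mm³

55.105


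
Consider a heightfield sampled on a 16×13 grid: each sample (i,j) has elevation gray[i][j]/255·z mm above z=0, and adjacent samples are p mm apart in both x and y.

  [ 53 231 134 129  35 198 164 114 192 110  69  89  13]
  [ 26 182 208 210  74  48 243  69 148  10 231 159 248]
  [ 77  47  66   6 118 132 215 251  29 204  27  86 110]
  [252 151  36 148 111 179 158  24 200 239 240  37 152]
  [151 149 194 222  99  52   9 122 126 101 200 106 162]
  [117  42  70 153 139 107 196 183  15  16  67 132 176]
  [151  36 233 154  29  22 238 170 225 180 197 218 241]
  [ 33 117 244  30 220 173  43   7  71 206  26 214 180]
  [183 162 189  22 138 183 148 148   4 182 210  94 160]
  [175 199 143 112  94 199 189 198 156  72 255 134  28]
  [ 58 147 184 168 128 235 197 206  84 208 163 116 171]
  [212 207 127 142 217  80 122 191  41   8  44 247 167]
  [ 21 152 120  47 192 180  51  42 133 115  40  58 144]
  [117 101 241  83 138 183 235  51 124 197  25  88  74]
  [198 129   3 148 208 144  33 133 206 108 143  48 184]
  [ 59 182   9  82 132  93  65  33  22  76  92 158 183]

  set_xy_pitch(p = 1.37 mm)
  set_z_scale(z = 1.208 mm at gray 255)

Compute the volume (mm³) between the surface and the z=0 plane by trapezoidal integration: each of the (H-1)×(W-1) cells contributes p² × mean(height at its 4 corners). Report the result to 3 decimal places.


height_mm = gray/255 × 1.208; cell vol = 1.37² × mean(4 corners)
unit = 1.37² × 1.208 / (4×255) = 0.00222284 mm³ per gray-sum
row 0: Σ corner-gray over 12 cells = 6434  → 14.3017
row 1: Σ corner-gray over 12 cells = 5987  → 13.3081
row 2: Σ corner-gray over 12 cells = 5999  → 13.3348
row 3: Σ corner-gray over 12 cells = 6523  → 14.4996
row 4: Σ corner-gray over 12 cells = 5606  → 12.4612
row 5: Σ corner-gray over 12 cells = 6329  → 14.0683
row 6: Σ corner-gray over 12 cells = 6711  → 14.9175
row 7: Σ corner-gray over 12 cells = 6218  → 13.8216
row 8: Σ corner-gray over 12 cells = 7008  → 15.5777
row 9: Σ corner-gray over 12 cells = 7606  → 16.9069
row 10: Σ corner-gray over 12 cells = 7132  → 15.8533
row 11: Σ corner-gray over 12 cells = 5656  → 12.5724
row 12: Σ corner-gray over 12 cells = 5548  → 12.3323
row 13: Σ corner-gray over 12 cells = 6111  → 13.5838
row 14: Σ corner-gray over 12 cells = 5118  → 11.3765
Σ rows: total corner-gray = 93986  → 208.9157 mm³

208.916


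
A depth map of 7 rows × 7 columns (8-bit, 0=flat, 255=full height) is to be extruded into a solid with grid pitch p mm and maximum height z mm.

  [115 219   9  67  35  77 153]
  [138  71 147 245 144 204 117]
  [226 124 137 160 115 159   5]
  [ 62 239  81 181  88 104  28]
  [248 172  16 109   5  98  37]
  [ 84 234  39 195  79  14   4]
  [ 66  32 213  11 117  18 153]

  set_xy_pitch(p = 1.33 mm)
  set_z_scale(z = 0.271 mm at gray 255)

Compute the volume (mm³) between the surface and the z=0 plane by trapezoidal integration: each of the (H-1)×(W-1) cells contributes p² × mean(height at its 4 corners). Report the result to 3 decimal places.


7.811

height_mm = gray/255 × 0.271; cell vol = 1.33² × mean(4 corners)
unit = 1.33² × 0.271 / (4×255) = 0.000469972 mm³ per gray-sum
row 0: Σ corner-gray over 6 cells = 2959  → 1.3906
row 1: Σ corner-gray over 6 cells = 3498  → 1.6440
row 2: Σ corner-gray over 6 cells = 3097  → 1.4555
row 3: Σ corner-gray over 6 cells = 2561  → 1.2036
row 4: Σ corner-gray over 6 cells = 2295  → 1.0786
row 5: Σ corner-gray over 6 cells = 2211  → 1.0391
Σ rows: total corner-gray = 16621  → 7.8114 mm³


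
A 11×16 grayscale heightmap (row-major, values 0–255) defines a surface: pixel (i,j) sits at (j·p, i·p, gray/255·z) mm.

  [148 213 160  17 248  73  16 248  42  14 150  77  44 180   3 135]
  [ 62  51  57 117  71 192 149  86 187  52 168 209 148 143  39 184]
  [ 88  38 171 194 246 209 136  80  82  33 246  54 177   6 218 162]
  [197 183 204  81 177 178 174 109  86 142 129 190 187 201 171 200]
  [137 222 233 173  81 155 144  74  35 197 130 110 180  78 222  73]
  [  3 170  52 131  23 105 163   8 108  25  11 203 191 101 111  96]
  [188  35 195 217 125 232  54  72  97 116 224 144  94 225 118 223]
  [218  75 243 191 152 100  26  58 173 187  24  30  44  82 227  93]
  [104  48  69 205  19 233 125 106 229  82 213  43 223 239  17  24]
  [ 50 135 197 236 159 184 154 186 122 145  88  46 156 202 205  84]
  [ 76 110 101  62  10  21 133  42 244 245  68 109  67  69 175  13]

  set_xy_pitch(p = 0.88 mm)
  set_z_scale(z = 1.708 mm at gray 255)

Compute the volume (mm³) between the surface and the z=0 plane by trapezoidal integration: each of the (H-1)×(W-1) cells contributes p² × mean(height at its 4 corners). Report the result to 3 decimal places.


height_mm = gray/255 × 1.708; cell vol = 0.88² × mean(4 corners)
unit = 0.88² × 1.708 / (4×255) = 0.00129674 mm³ per gray-sum
row 0: Σ corner-gray over 15 cells = 6837  → 8.8658
row 1: Σ corner-gray over 15 cells = 7614  → 9.8734
row 2: Σ corner-gray over 15 cells = 8851  → 11.4774
row 3: Σ corner-gray over 15 cells = 9099  → 11.7990
row 4: Σ corner-gray over 15 cells = 7181  → 9.3119
row 5: Σ corner-gray over 15 cells = 7210  → 9.3495
row 6: Σ corner-gray over 15 cells = 7842  → 10.1690
row 7: Σ corner-gray over 15 cells = 7365  → 9.5505
row 8: Σ corner-gray over 15 cells = 8394  → 10.8848
row 9: Σ corner-gray over 15 cells = 7565  → 9.8098
Σ rows: total corner-gray = 77958  → 101.0913 mm³

101.091


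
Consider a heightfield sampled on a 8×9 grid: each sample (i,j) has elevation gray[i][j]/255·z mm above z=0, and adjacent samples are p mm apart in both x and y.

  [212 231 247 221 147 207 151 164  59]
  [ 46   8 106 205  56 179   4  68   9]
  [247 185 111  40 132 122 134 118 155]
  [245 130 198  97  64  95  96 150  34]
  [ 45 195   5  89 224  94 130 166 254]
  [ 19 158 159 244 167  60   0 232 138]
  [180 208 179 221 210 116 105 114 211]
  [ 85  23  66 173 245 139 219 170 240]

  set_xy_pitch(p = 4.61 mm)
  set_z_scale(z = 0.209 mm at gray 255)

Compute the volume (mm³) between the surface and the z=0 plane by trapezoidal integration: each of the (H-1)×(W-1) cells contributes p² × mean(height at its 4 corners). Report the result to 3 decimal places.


130.917

height_mm = gray/255 × 0.209; cell vol = 4.61² × mean(4 corners)
unit = 4.61² × 0.209 / (4×255) = 0.0043546 mm³ per gray-sum
row 0: Σ corner-gray over 8 cells = 4314  → 18.7857
row 1: Σ corner-gray over 8 cells = 3393  → 14.7751
row 2: Σ corner-gray over 8 cells = 4025  → 17.5273
row 3: Σ corner-gray over 8 cells = 4044  → 17.6100
row 4: Σ corner-gray over 8 cells = 4302  → 18.7335
row 5: Σ corner-gray over 8 cells = 4894  → 21.3114
row 6: Σ corner-gray over 8 cells = 5092  → 22.1736
Σ rows: total corner-gray = 30064  → 130.9166 mm³


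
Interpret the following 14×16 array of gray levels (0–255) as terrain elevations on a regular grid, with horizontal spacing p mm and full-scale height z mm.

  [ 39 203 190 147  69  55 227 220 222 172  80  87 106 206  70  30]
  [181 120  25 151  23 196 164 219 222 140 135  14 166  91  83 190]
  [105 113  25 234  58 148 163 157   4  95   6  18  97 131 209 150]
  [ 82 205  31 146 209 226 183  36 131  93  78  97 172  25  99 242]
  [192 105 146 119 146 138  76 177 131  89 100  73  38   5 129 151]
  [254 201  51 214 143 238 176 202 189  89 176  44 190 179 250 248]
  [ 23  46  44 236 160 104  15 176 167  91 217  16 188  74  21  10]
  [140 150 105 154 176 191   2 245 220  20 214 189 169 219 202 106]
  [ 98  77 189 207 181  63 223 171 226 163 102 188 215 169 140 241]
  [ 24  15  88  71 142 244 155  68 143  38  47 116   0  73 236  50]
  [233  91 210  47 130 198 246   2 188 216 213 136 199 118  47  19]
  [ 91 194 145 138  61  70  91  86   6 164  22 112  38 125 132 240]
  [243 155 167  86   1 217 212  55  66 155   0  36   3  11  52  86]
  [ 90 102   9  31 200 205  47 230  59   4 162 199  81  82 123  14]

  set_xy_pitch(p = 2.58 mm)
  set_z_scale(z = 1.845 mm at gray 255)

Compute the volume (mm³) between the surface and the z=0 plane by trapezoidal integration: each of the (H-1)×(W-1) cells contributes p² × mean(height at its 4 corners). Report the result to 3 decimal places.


height_mm = gray/255 × 1.845; cell vol = 2.58² × mean(4 corners)
unit = 2.58² × 1.845 / (4×255) = 0.0120403 mm³ per gray-sum
row 0: Σ corner-gray over 15 cells = 8046  → 96.8759
row 1: Σ corner-gray over 15 cells = 7040  → 84.7634
row 2: Σ corner-gray over 15 cells = 6957  → 83.7640
row 3: Σ corner-gray over 15 cells = 7073  → 85.1607
row 4: Σ corner-gray over 15 cells = 8473  → 102.0171
row 5: Σ corner-gray over 15 cells = 8329  → 100.2833
row 6: Σ corner-gray over 15 cells = 7901  → 95.1300
row 7: Σ corner-gray over 15 cells = 9725  → 117.0915
row 8: Σ corner-gray over 15 cells = 7913  → 95.2745
row 9: Σ corner-gray over 15 cells = 7280  → 87.6530
row 10: Σ corner-gray over 15 cells = 7433  → 89.4952
row 11: Σ corner-gray over 15 cells = 5860  → 70.5559
row 12: Σ corner-gray over 15 cells = 5933  → 71.4348
Σ rows: total corner-gray = 97963  → 1179.4993 mm³

1179.499


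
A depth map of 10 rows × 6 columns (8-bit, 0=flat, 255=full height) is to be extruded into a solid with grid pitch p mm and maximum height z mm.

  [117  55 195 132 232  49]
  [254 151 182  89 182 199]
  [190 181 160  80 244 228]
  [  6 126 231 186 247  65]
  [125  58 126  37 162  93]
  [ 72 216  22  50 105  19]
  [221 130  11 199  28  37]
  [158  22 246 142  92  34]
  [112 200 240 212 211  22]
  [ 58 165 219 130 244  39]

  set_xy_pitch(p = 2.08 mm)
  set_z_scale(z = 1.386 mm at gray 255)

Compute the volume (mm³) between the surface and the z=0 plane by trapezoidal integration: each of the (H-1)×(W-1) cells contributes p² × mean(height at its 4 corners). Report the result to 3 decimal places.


146.671

height_mm = gray/255 × 1.386; cell vol = 2.08² × mean(4 corners)
unit = 2.08² × 1.386 / (4×255) = 0.00587881 mm³ per gray-sum
row 0: Σ corner-gray over 5 cells = 3055  → 17.9598
row 1: Σ corner-gray over 5 cells = 3409  → 20.0409
row 2: Σ corner-gray over 5 cells = 3399  → 19.9821
row 3: Σ corner-gray over 5 cells = 2635  → 15.4907
row 4: Σ corner-gray over 5 cells = 1861  → 10.9405
row 5: Σ corner-gray over 5 cells = 1871  → 10.9993
row 6: Σ corner-gray over 5 cells = 2190  → 12.8746
row 7: Σ corner-gray over 5 cells = 3056  → 17.9657
row 8: Σ corner-gray over 5 cells = 3473  → 20.4171
Σ rows: total corner-gray = 24949  → 146.6705 mm³


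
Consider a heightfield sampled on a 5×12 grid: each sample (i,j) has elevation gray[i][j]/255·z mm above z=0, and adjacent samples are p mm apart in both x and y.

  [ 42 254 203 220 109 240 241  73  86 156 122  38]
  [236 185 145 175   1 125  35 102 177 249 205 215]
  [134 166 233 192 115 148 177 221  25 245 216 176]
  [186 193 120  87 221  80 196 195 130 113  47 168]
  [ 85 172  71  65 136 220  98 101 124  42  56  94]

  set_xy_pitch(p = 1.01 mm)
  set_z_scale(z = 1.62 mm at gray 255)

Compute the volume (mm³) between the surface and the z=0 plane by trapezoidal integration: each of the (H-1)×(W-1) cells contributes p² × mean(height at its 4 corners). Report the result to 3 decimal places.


height_mm = gray/255 × 1.62; cell vol = 1.01² × mean(4 corners)
unit = 1.01² × 1.62 / (4×255) = 0.00162016 mm³ per gray-sum
row 0: Σ corner-gray over 11 cells = 6737  → 10.9150
row 1: Σ corner-gray over 11 cells = 7035  → 11.3978
row 2: Σ corner-gray over 11 cells = 6904  → 11.1856
row 3: Σ corner-gray over 11 cells = 5467  → 8.8574
Σ rows: total corner-gray = 26143  → 42.3558 mm³

42.356


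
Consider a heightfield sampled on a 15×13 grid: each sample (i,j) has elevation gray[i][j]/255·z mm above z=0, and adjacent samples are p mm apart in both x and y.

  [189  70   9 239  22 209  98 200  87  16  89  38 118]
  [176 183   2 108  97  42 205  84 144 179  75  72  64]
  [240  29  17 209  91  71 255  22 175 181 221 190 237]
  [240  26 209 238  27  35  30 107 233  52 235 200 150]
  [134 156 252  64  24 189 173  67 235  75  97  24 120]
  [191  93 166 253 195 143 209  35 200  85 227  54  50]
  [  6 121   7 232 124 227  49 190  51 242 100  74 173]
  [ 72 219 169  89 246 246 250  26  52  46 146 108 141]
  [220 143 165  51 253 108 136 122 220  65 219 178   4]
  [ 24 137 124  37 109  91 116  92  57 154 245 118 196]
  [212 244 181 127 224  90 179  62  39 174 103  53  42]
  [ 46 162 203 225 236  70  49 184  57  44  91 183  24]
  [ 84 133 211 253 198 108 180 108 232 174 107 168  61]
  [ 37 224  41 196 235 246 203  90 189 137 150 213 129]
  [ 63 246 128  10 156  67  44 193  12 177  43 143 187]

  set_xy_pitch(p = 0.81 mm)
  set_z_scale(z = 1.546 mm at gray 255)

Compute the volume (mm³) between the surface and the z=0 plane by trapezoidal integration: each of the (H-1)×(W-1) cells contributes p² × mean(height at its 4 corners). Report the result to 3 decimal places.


89.952

height_mm = gray/255 × 1.546; cell vol = 0.81² × mean(4 corners)
unit = 0.81² × 1.546 / (4×255) = 0.000994442 mm³ per gray-sum
row 0: Σ corner-gray over 12 cells = 5083  → 5.0547
row 1: Σ corner-gray over 12 cells = 6021  → 5.9875
row 2: Σ corner-gray over 12 cells = 6573  → 6.5365
row 3: Σ corner-gray over 12 cells = 6140  → 6.1059
row 4: Σ corner-gray over 12 cells = 6527  → 6.4907
row 5: Σ corner-gray over 12 cells = 6574  → 6.5375
row 6: Σ corner-gray over 12 cells = 6420  → 6.3843
row 7: Σ corner-gray over 12 cells = 6951  → 6.9124
row 8: Σ corner-gray over 12 cells = 6324  → 6.2888
row 9: Σ corner-gray over 12 cells = 5986  → 5.9527
row 10: Σ corner-gray over 12 cells = 6284  → 6.2491
row 11: Σ corner-gray over 12 cells = 6967  → 6.9283
row 12: Σ corner-gray over 12 cells = 7903  → 7.8591
row 13: Σ corner-gray over 12 cells = 6702  → 6.6647
Σ rows: total corner-gray = 90455  → 89.9522 mm³
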